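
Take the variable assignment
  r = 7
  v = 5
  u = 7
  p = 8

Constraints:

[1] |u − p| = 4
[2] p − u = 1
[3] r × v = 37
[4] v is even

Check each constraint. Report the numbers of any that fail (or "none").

[1] |7 − 8| = 1, not 4  no
[2] p − u = 8 − 7 = 1  yes
[3] r × v = 7 × 5 = 35, not 37  no
[4] v = 5 is odd  no

Violated: 1, 3, and 4.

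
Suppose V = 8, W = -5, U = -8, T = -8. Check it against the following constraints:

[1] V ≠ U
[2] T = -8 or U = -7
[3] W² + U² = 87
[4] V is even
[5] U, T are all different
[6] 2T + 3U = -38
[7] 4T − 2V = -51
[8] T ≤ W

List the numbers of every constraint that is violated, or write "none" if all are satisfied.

[1] V = 8, U = -8; distinct  ✓
[2] T = -8 = -8 (first disjunct)  ✓
[3] W² + U² = (-5)² + (-8)² = 25 + 64 = 89, not 87  ✗
[4] V = 8 is even  ✓
[5] U = T = -8, not all different  ✗
[6] 2T + 3U = 2(-8) + 3(-8) = -40, not -38  ✗
[7] 4T − 2V = 4(-8) − 2(8) = -48, not -51  ✗
[8] T = -8, W = -5; -8 ≤ -5  ✓

Constraints 3, 5, 6, 7 are violated.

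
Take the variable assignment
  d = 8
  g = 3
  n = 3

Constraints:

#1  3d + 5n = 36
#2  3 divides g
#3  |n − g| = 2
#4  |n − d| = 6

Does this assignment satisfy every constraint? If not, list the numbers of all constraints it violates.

No — constraints 1, 3, and 4 are not satisfied.

#1 3d + 5n = 3(8) + 5(3) = 39, not 36 — fails.
#2 3 / 3 = 1, so 3 divides 3 — holds.
#3 |3 − 3| = 0, not 2 — fails.
#4 |3 − 8| = 5, not 6 — fails.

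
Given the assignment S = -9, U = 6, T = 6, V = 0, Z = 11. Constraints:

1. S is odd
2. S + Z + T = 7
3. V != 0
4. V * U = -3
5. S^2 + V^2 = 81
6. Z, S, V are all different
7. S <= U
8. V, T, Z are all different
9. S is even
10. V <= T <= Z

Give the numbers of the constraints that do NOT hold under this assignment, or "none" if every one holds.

1. S = -9 is odd — holds.
2. S + Z + T = -9 + 11 + 6 = 8, not 7 — fails.
3. V = 0, but 0 is required to differ — fails.
4. V * U = 0 * 6 = 0, not -3 — fails.
5. S^2 + V^2 = (-9)^2 + 0^2 = 81 + 0 = 81 — holds.
6. values 11, -9, 0 are pairwise distinct — holds.
7. S = -9, U = 6; -9 ≤ 6 — holds.
8. values 0, 6, 11 are pairwise distinct — holds.
9. S = -9 is odd — fails.
10. values 0 <= 6 <= 11 — holds.

Constraints 2, 3, 4, 9 are violated.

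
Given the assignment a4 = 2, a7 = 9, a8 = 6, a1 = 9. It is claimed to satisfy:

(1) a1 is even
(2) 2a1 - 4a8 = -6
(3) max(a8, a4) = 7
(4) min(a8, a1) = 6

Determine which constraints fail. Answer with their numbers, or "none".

(1) a1 = 9 is odd — violated.
(2) 2a1 - 4a8 = 2(9) - 4(6) = -6 — OK.
(3) max(6, 2) = 6, not 7 — violated.
(4) min(6, 9) = 6 — OK.

Constraints 1 and 3 are violated.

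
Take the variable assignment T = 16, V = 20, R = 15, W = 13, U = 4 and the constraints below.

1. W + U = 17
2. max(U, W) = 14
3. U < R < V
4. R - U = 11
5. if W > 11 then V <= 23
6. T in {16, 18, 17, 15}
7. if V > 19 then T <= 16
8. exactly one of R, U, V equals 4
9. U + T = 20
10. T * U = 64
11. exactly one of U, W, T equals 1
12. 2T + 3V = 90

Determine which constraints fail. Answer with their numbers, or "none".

Violated: 2, 11, 12.

1. W + U = 13 + 4 = 17  yes
2. max(4, 13) = 13, not 14  no
3. values 4 < 15 < 20  yes
4. R - U = 15 - 4 = 11  yes
5. W = 13 > 11, so we need V ≤ 23; V = 20 ≤ 23  yes
6. T = 16 is in {16, 18, 17, 15}  yes
7. V = 20 > 19, so we need T ≤ 16; T = 16 ≤ 16  yes
8. R=15, U=4, V=20; 1 of them equals 4  yes
9. U + T = 4 + 16 = 20  yes
10. T * U = 16 * 4 = 64  yes
11. U=4, W=13, T=16; 0 of them equal 1, not exactly one  no
12. 2T + 3V = 2(16) + 3(20) = 92, not 90  no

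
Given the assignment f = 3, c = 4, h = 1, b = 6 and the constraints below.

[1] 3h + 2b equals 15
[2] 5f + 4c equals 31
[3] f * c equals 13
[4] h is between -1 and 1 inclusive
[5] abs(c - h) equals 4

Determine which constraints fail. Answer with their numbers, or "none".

[1] 3h + 2b = 3(1) + 2(6) = 15 — satisfied.
[2] 5f + 4c = 5(3) + 4(4) = 31 — satisfied.
[3] f * c = 3 * 4 = 12, not 13 — violated.
[4] h = 1 lies in [-1, 1] — satisfied.
[5] abs(4 - 1) = 3, not 4 — violated.

No — constraints 3 and 5 are not satisfied.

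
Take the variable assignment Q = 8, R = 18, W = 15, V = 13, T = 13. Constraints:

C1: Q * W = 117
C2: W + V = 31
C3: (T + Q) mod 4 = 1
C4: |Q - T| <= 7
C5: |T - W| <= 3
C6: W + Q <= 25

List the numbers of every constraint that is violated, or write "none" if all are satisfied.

No — constraints 1 and 2 are not satisfied.

C1: Q * W = 8 * 15 = 120, not 117  FAIL
C2: W + V = 15 + 13 = 28, not 31  FAIL
C3: T + Q = 21; 21 mod 4 = 1  OK
C4: |8 - 13| = 5; 5 ≤ 7  OK
C5: |13 - 15| = 2; 2 ≤ 3  OK
C6: W + Q = 15 + 8 = 23; 23 ≤ 25  OK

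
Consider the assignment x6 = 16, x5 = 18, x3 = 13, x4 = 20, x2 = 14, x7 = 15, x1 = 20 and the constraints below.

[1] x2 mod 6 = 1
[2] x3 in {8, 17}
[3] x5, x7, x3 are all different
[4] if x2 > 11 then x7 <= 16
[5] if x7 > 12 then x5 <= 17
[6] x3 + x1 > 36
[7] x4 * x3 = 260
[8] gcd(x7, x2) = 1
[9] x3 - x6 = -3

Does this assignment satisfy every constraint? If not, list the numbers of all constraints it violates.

Violated: 1, 2, 5, and 6.

[1] 14 mod 6 = 2, not 1  ✘
[2] x3 = 13 is not in {8, 17}  ✘
[3] values 18, 15, 13 are pairwise distinct  ✔
[4] x2 = 14 > 11, so we need x7 ≤ 16; x7 = 15 ≤ 16  ✔
[5] x7 = 15 > 12, so we need x5 ≤ 17; but x5 = 18 > 17  ✘
[6] x3 + x1 = 13 + 20 = 33; 33 ≤ 36, bound 36 not met  ✘
[7] x4 * x3 = 20 * 13 = 260  ✔
[8] gcd(15, 14) = 1  ✔
[9] x3 - x6 = 13 - 16 = -3  ✔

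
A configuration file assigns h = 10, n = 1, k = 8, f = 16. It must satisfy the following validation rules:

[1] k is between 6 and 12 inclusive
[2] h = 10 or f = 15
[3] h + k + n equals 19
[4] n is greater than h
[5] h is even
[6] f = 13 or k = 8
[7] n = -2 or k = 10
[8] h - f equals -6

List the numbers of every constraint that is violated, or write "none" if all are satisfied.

Constraints 4 and 7 do not hold.

[1] k = 8 lies in [6, 12] — holds.
[2] h = 10 = 10 (first disjunct) — holds.
[3] h + k + n = 10 + 8 + 1 = 19 — holds.
[4] n = 1, h = 10; 1 ≤ 10 (want >) — does not hold.
[5] h = 10 is even — holds.
[6] f = 16 ≠ 13, but k = 8 = 8 (second disjunct) — holds.
[7] n = 1 ≠ -2 and k = 8 ≠ 10; both disjuncts false — does not hold.
[8] h - f = 10 - 16 = -6 — holds.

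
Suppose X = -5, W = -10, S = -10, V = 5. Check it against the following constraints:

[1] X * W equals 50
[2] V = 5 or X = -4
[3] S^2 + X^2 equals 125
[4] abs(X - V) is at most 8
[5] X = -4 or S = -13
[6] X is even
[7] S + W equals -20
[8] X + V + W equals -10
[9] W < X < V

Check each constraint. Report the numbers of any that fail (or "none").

Constraints 4, 5, and 6 are violated.

[1] X * W = -5 * (-10) = 50  yes
[2] V = 5 = 5 (first disjunct)  yes
[3] S^2 + X^2 = (-10)^2 + (-5)^2 = 100 + 25 = 125  yes
[4] abs(-5 - 5) = 10; 10 > 8, exceeds bound 8  no
[5] X = -5 ≠ -4 and S = -10 ≠ -13; both disjuncts false  no
[6] X = -5 is odd  no
[7] S + W = -10 + (-10) = -20  yes
[8] X + V + W = -5 + 5 + (-10) = -10  yes
[9] values -10 < -5 < 5  yes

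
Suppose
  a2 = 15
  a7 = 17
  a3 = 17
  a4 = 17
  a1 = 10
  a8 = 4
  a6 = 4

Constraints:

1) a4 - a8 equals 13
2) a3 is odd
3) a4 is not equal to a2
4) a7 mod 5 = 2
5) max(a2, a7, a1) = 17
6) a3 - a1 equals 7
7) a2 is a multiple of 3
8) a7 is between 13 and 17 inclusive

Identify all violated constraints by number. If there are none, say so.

1) a4 - a8 = 17 - 4 = 13  holds
2) a3 = 17 is odd  holds
3) a4 = 17, a2 = 15; distinct  holds
4) 17 mod 5 = 2  holds
5) max(15, 17, 10) = 17  holds
6) a3 - a1 = 17 - 10 = 7  holds
7) 15 / 3 = 5, so 3 divides 15  holds
8) a7 = 17 lies in [13, 17]  holds

None — every constraint holds.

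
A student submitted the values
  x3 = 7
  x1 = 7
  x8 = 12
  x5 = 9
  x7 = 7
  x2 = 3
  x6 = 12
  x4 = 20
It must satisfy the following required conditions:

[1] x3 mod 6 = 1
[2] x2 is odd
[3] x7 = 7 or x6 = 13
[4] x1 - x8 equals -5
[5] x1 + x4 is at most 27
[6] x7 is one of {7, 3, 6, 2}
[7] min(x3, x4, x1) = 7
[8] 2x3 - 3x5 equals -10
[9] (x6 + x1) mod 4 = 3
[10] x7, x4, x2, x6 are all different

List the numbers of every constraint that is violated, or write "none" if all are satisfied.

[1] 7 mod 6 = 1  holds
[2] x2 = 3 is odd  holds
[3] x7 = 7 = 7 (first disjunct)  holds
[4] x1 - x8 = 7 - 12 = -5  holds
[5] x1 + x4 = 7 + 20 = 27; 27 ≤ 27  holds
[6] x7 = 7 is in {7, 3, 6, 2}  holds
[7] min(7, 20, 7) = 7  holds
[8] 2x3 - 3x5 = 2(7) - 3(9) = -13, not -10  fails
[9] x6 + x1 = 19; 19 mod 4 = 3  holds
[10] values 7, 20, 3, 12 are pairwise distinct  holds

Constraint 8 does not hold.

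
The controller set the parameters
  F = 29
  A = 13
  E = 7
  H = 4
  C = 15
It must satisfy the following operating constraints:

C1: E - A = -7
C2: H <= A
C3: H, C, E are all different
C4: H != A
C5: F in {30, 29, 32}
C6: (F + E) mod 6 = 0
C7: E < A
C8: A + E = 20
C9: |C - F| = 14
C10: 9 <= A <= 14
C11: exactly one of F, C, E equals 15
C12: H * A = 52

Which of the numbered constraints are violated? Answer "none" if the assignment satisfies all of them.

No — constraint 1 is not satisfied.

C1: E - A = 7 - 13 = -6, not -7  no
C2: H = 4, A = 13; 4 ≤ 13  yes
C3: values 4, 15, 7 are pairwise distinct  yes
C4: H = 4, A = 13; distinct  yes
C5: F = 29 is in {30, 29, 32}  yes
C6: F + E = 36; 36 mod 6 = 0  yes
C7: E = 7, A = 13; 7 < 13  yes
C8: A + E = 13 + 7 = 20  yes
C9: |15 - 29| = 14  yes
C10: A = 13 lies in [9, 14]  yes
C11: F=29, C=15, E=7; 1 of them equals 15  yes
C12: H * A = 4 * 13 = 52  yes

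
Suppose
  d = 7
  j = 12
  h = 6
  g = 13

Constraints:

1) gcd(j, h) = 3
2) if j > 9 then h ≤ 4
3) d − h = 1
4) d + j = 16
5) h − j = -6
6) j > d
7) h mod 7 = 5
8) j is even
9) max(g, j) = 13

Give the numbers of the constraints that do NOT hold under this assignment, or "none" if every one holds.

Constraints 1, 2, 4, and 7 are violated.

1) gcd(12, 6) = 6, not 3  fails
2) j = 12 > 9, so we need h ≤ 4; but h = 6 > 4  fails
3) d − h = 7 − 6 = 1  holds
4) d + j = 7 + 12 = 19, not 16  fails
5) h − j = 6 − 12 = -6  holds
6) j = 12, d = 7; 12 > 7  holds
7) 6 mod 7 = 6, not 5  fails
8) j = 12 is even  holds
9) max(13, 12) = 13  holds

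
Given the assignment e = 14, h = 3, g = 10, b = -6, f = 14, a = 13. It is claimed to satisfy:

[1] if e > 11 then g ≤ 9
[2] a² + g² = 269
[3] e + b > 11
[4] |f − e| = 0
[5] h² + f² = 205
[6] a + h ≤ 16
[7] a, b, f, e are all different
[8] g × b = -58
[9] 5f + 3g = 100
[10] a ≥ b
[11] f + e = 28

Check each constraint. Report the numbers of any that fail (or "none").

Constraints 1, 3, 7, and 8 are violated.

[1] e = 14 > 11, so we need g ≤ 9; but g = 10 > 9  FAIL
[2] a² + g² = 13² + 10² = 169 + 100 = 269  OK
[3] e + b = 14 + (-6) = 8; 8 ≤ 11, bound 11 not met  FAIL
[4] |14 − 14| = 0  OK
[5] h² + f² = 3² + 14² = 9 + 196 = 205  OK
[6] a + h = 13 + 3 = 16; 16 ≤ 16  OK
[7] f = e = 14, not all different  FAIL
[8] g × b = 10 × (-6) = -60, not -58  FAIL
[9] 5f + 3g = 5(14) + 3(10) = 100  OK
[10] a = 13, b = -6; 13 ≥ -6  OK
[11] f + e = 14 + 14 = 28  OK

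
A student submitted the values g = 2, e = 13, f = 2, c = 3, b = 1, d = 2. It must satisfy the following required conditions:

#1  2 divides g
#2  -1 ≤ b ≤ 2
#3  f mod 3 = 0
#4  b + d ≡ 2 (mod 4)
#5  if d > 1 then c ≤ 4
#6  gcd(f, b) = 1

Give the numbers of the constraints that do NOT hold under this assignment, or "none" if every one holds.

#1 2 / 2 = 1, so 2 divides 2 — holds.
#2 b = 1 lies in [-1, 2] — holds.
#3 2 mod 3 = 2, not 0 — does not hold.
#4 b + d = 3; 3 mod 4 = 3, not 2 — does not hold.
#5 d = 2 > 1, so we need c ≤ 4; c = 3 ≤ 4 — holds.
#6 gcd(2, 1) = 1 — holds.

Violated: 3, 4.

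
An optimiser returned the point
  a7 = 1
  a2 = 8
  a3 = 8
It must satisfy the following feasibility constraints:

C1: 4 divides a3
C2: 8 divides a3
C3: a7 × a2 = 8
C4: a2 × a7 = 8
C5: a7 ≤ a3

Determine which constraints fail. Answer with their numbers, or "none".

C1: 8 / 4 = 2, so 4 divides 8  true
C2: 8 / 8 = 1, so 8 divides 8  true
C3: a7 × a2 = 1 × 8 = 8  true
C4: a2 × a7 = 8 × 1 = 8  true
C5: a7 = 1, a3 = 8; 1 ≤ 8  true

No violations.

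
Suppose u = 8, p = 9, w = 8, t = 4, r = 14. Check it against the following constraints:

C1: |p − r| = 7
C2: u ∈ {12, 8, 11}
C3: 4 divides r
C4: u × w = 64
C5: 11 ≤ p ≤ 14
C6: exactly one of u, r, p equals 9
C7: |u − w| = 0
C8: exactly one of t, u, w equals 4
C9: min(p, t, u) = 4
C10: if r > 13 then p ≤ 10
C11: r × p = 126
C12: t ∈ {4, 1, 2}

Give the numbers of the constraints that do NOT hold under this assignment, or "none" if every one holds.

The assignment fails constraints 1, 3, and 5.

C1: |9 − 14| = 5, not 7 — does not hold.
C2: u = 8 is in {12, 8, 11} — holds.
C3: 14 = 4×3 + 2, so 4 does not divide 14 — does not hold.
C4: u × w = 8 × 8 = 64 — holds.
C5: p = 9 is outside [11, 14] — does not hold.
C6: u=8, r=14, p=9; 1 of them equals 9 — holds.
C7: |8 − 8| = 0 — holds.
C8: t=4, u=8, w=8; 1 of them equals 4 — holds.
C9: min(9, 4, 8) = 4 — holds.
C10: r = 14 > 13, so we need p ≤ 10; p = 9 ≤ 10 — holds.
C11: r × p = 14 × 9 = 126 — holds.
C12: t = 4 is in {4, 1, 2} — holds.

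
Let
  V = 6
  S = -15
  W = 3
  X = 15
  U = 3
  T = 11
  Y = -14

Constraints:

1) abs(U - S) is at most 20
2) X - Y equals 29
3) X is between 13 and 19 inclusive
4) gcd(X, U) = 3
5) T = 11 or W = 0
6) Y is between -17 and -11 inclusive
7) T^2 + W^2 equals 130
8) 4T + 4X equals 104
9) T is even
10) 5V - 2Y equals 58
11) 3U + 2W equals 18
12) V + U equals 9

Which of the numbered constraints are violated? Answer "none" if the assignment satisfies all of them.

1) abs(3 - (-15)) = 18; 18 ≤ 20  ✔
2) X - Y = 15 - (-14) = 29  ✔
3) X = 15 lies in [13, 19]  ✔
4) gcd(15, 3) = 3  ✔
5) T = 11 = 11 (first disjunct)  ✔
6) Y = -14 lies in [-17, -11]  ✔
7) T^2 + W^2 = 11^2 + 3^2 = 121 + 9 = 130  ✔
8) 4T + 4X = 4(11) + 4(15) = 104  ✔
9) T = 11 is odd  ✘
10) 5V - 2Y = 5(6) - 2(-14) = 58  ✔
11) 3U + 2W = 3(3) + 2(3) = 15, not 18  ✘
12) V + U = 6 + 3 = 9  ✔

Constraints 9 and 11 do not hold.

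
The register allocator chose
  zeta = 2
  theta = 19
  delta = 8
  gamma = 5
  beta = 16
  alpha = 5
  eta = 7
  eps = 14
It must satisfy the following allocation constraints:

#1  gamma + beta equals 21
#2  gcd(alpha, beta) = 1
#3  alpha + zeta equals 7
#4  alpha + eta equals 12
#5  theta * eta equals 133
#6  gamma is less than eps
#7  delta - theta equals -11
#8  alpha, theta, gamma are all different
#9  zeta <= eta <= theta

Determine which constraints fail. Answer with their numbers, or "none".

#1 gamma + beta = 5 + 16 = 21  true
#2 gcd(5, 16) = 1  true
#3 alpha + zeta = 5 + 2 = 7  true
#4 alpha + eta = 5 + 7 = 12  true
#5 theta * eta = 19 * 7 = 133  true
#6 gamma = 5, eps = 14; 5 < 14  true
#7 delta - theta = 8 - 19 = -11  true
#8 alpha = gamma = 5, not all different  false
#9 values 2 <= 7 <= 19  true

Constraint 8 is violated.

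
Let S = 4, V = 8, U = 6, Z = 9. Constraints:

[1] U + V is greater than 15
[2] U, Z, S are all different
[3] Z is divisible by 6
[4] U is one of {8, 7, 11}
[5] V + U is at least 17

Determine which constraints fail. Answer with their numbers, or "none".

[1] U + V = 6 + 8 = 14; 14 ≤ 15, bound 15 not met — does not hold.
[2] values 6, 9, 4 are pairwise distinct — holds.
[3] 9 = 6*1 + 3, so 6 does not divide 9 — does not hold.
[4] U = 6 is not in {8, 7, 11} — does not hold.
[5] V + U = 8 + 6 = 14; 14 < 17, bound 17 not met — does not hold.

Violated: 1, 3, 4, 5.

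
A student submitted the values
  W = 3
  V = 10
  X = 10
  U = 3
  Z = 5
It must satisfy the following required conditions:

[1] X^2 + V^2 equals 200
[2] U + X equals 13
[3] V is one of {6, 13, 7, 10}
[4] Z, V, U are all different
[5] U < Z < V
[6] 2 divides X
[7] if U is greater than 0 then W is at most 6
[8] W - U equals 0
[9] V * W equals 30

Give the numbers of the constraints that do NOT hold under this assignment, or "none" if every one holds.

All constraints are satisfied.

[1] X^2 + V^2 = 10^2 + 10^2 = 100 + 100 = 200  ✓
[2] U + X = 3 + 10 = 13  ✓
[3] V = 10 is in {6, 13, 7, 10}  ✓
[4] values 5, 10, 3 are pairwise distinct  ✓
[5] values 3 < 5 < 10  ✓
[6] 10 / 2 = 5, so 2 divides 10  ✓
[7] U = 3 > 0, so we need W ≤ 6; W = 3 ≤ 6  ✓
[8] W - U = 3 - 3 = 0  ✓
[9] V * W = 10 * 3 = 30  ✓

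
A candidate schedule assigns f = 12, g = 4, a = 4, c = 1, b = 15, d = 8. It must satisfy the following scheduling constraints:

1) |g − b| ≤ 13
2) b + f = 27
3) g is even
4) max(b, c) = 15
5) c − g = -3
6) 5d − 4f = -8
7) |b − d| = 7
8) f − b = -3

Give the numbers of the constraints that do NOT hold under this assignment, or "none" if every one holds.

1) |4 − 15| = 11; 11 ≤ 13  true
2) b + f = 15 + 12 = 27  true
3) g = 4 is even  true
4) max(15, 1) = 15  true
5) c − g = 1 − 4 = -3  true
6) 5d − 4f = 5(8) − 4(12) = -8  true
7) |15 − 8| = 7  true
8) f − b = 12 − 15 = -3  true

Yes — all constraints hold.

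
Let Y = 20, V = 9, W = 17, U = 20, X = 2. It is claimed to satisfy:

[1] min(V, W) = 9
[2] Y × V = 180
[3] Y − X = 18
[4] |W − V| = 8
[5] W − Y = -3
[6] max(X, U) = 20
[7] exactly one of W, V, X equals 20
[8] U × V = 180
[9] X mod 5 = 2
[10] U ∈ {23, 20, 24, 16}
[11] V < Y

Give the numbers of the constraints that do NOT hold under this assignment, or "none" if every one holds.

Violated: 7.

[1] min(9, 17) = 9 — satisfied.
[2] Y × V = 20 × 9 = 180 — satisfied.
[3] Y − X = 20 − 2 = 18 — satisfied.
[4] |17 − 9| = 8 — satisfied.
[5] W − Y = 17 − 20 = -3 — satisfied.
[6] max(2, 20) = 20 — satisfied.
[7] W=17, V=9, X=2; 0 of them equal 20, not exactly one — violated.
[8] U × V = 20 × 9 = 180 — satisfied.
[9] 2 mod 5 = 2 — satisfied.
[10] U = 20 is in {23, 20, 24, 16} — satisfied.
[11] V = 9, Y = 20; 9 < 20 — satisfied.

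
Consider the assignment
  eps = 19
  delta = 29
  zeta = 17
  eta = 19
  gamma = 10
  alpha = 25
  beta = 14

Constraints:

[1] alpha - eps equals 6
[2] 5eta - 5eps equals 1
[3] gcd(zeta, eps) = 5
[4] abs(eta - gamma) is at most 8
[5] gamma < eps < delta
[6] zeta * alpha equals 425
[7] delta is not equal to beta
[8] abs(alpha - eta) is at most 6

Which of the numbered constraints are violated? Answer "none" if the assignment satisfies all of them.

[1] alpha - eps = 25 - 19 = 6 — OK.
[2] 5eta - 5eps = 5(19) - 5(19) = 0, not 1 — violated.
[3] gcd(17, 19) = 1, not 5 — violated.
[4] abs(19 - 10) = 9; 9 > 8, exceeds bound 8 — violated.
[5] values 10 < 19 < 29 — OK.
[6] zeta * alpha = 17 * 25 = 425 — OK.
[7] delta = 29, beta = 14; distinct — OK.
[8] abs(25 - 19) = 6; 6 ≤ 6 — OK.

Violated: 2, 3, 4.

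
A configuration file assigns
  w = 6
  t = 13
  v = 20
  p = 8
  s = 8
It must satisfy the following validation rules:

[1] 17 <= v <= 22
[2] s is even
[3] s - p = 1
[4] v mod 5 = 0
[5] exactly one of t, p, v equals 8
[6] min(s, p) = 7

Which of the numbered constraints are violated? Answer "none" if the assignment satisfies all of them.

Constraints 3 and 6 do not hold.

[1] v = 20 lies in [17, 22] — satisfied.
[2] s = 8 is even — satisfied.
[3] s - p = 8 - 8 = 0, not 1 — violated.
[4] 20 mod 5 = 0 — satisfied.
[5] t=13, p=8, v=20; 1 of them equals 8 — satisfied.
[6] min(8, 8) = 8, not 7 — violated.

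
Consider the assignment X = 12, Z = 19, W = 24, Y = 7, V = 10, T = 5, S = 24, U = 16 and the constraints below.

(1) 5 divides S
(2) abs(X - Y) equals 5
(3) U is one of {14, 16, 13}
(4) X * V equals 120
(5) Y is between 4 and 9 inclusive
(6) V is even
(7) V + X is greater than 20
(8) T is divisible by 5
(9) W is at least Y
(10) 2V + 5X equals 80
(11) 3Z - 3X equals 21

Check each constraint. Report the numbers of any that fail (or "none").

Constraint 1 is violated.

(1) 24 = 5*4 + 4, so 5 does not divide 24  ✗
(2) abs(12 - 7) = 5  ✓
(3) U = 16 is in {14, 16, 13}  ✓
(4) X * V = 12 * 10 = 120  ✓
(5) Y = 7 lies in [4, 9]  ✓
(6) V = 10 is even  ✓
(7) V + X = 10 + 12 = 22; 22 > 20  ✓
(8) 5 / 5 = 1, so 5 divides 5  ✓
(9) W = 24, Y = 7; 24 ≥ 7  ✓
(10) 2V + 5X = 2(10) + 5(12) = 80  ✓
(11) 3Z - 3X = 3(19) - 3(12) = 21  ✓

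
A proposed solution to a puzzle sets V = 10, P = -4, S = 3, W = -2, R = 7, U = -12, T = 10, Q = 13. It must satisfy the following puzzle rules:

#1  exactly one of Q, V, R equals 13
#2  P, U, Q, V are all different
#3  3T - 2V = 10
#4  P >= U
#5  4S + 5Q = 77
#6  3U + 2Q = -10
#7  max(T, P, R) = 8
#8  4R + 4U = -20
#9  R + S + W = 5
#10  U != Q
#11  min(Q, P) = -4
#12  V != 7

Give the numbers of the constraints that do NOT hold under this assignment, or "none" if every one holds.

Constraints 7 and 9 do not hold.

#1 Q=13, V=10, R=7; 1 of them equals 13 — OK.
#2 values -4, -12, 13, 10 are pairwise distinct — OK.
#3 3T - 2V = 3(10) - 2(10) = 10 — OK.
#4 P = -4, U = -12; -4 ≥ -12 — OK.
#5 4S + 5Q = 4(3) + 5(13) = 77 — OK.
#6 3U + 2Q = 3(-12) + 2(13) = -10 — OK.
#7 max(10, -4, 7) = 10, not 8 — violated.
#8 4R + 4U = 4(7) + 4(-12) = -20 — OK.
#9 R + S + W = 7 + 3 + (-2) = 8, not 5 — violated.
#10 U = -12, Q = 13; distinct — OK.
#11 min(13, -4) = -4 — OK.
#12 V = 10, and 10 ≠ 7 — OK.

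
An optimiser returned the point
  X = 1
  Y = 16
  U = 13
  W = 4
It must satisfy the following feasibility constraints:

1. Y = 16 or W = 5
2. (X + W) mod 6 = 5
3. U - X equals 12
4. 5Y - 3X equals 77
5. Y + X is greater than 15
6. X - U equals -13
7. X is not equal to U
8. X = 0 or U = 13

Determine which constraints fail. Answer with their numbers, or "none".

1. Y = 16 = 16 (first disjunct) — holds.
2. X + W = 5; 5 mod 6 = 5 — holds.
3. U - X = 13 - 1 = 12 — holds.
4. 5Y - 3X = 5(16) - 3(1) = 77 — holds.
5. Y + X = 16 + 1 = 17; 17 > 15 — holds.
6. X - U = 1 - 13 = -12, not -13 — fails.
7. X = 1, U = 13; distinct — holds.
8. X = 1 ≠ 0, but U = 13 = 13 (second disjunct) — holds.

Constraint 6 is violated.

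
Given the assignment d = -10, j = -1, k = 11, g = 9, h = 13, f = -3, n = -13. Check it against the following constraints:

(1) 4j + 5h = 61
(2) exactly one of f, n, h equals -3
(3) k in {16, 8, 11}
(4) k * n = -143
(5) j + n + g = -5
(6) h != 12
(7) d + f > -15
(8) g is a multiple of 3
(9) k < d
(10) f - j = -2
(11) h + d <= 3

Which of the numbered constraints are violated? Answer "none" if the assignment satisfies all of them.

Constraint 9 does not hold.

(1) 4j + 5h = 4(-1) + 5(13) = 61  OK
(2) f=-3, n=-13, h=13; 1 of them equals -3  OK
(3) k = 11 is in {16, 8, 11}  OK
(4) k * n = 11 * (-13) = -143  OK
(5) j + n + g = -1 + (-13) + 9 = -5  OK
(6) h = 13, and 13 ≠ 12  OK
(7) d + f = -10 + (-3) = -13; -13 > -15  OK
(8) 9 / 3 = 3, so 3 divides 9  OK
(9) k = 11, d = -10; 11 ≥ -10 (want <)  FAIL
(10) f - j = -3 - (-1) = -2  OK
(11) h + d = 13 + (-10) = 3; 3 ≤ 3  OK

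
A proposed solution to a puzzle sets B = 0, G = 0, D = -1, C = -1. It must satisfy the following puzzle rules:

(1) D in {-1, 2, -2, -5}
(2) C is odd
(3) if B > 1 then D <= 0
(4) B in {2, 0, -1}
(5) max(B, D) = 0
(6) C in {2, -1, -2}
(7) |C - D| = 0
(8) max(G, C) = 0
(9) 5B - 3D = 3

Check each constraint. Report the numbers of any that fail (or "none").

(1) D = -1 is in {-1, 2, -2, -5} — satisfied.
(2) C = -1 is odd — satisfied.
(3) B = 0, not > 1; antecedent false, conditional vacuously true — satisfied.
(4) B = 0 is in {2, 0, -1} — satisfied.
(5) max(0, -1) = 0 — satisfied.
(6) C = -1 is in {2, -1, -2} — satisfied.
(7) |-1 - (-1)| = 0 — satisfied.
(8) max(0, -1) = 0 — satisfied.
(9) 5B - 3D = 5(0) - 3(-1) = 3 — satisfied.

No violations.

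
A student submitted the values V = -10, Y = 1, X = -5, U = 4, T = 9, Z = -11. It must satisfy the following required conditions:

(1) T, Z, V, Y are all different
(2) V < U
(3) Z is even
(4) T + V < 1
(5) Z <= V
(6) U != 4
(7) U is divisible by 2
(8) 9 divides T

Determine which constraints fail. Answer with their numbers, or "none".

(1) values 9, -11, -10, 1 are pairwise distinct — holds.
(2) V = -10, U = 4; -10 < 4 — holds.
(3) Z = -11 is odd — does not hold.
(4) T + V = 9 + (-10) = -1; -1 < 1 — holds.
(5) Z = -11, V = -10; -11 ≤ -10 — holds.
(6) U = 4, but 4 is required to differ — does not hold.
(7) 4 / 2 = 2, so 2 divides 4 — holds.
(8) 9 / 9 = 1, so 9 divides 9 — holds.

Constraints 3 and 6 do not hold.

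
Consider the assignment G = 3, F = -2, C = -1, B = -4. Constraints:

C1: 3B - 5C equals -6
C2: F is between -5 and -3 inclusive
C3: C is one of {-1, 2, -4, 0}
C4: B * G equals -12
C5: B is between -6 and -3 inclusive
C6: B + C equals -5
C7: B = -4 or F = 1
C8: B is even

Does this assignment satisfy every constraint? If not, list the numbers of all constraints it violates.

Constraints 1, 2 are violated.

C1: 3B - 5C = 3(-4) - 5(-1) = -7, not -6 — violated.
C2: F = -2 is outside [-5, -3] — violated.
C3: C = -1 is in {-1, 2, -4, 0} — OK.
C4: B * G = -4 * 3 = -12 — OK.
C5: B = -4 lies in [-6, -3] — OK.
C6: B + C = -4 + (-1) = -5 — OK.
C7: B = -4 = -4 (first disjunct) — OK.
C8: B = -4 is even — OK.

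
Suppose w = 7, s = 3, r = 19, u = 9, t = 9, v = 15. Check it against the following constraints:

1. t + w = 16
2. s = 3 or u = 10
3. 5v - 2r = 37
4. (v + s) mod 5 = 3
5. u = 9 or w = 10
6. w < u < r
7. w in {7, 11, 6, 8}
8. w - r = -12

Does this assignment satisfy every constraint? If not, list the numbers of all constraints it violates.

None — every constraint holds.

1. t + w = 9 + 7 = 16 — OK.
2. s = 3 = 3 (first disjunct) — OK.
3. 5v - 2r = 5(15) - 2(19) = 37 — OK.
4. v + s = 18; 18 mod 5 = 3 — OK.
5. u = 9 = 9 (first disjunct) — OK.
6. values 7 < 9 < 19 — OK.
7. w = 7 is in {7, 11, 6, 8} — OK.
8. w - r = 7 - 19 = -12 — OK.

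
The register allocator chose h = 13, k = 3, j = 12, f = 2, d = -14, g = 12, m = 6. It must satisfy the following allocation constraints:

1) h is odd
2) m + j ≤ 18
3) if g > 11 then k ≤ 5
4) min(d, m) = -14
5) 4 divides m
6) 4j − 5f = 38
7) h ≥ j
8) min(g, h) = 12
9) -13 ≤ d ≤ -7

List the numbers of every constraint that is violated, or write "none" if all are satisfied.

Constraints 5 and 9 do not hold.

1) h = 13 is odd — satisfied.
2) m + j = 6 + 12 = 18; 18 ≤ 18 — satisfied.
3) g = 12 > 11, so we need k ≤ 5; k = 3 ≤ 5 — satisfied.
4) min(-14, 6) = -14 — satisfied.
5) 6 = 4×1 + 2, so 4 does not divide 6 — violated.
6) 4j − 5f = 4(12) − 5(2) = 38 — satisfied.
7) h = 13, j = 12; 13 ≥ 12 — satisfied.
8) min(12, 13) = 12 — satisfied.
9) d = -14 is outside [-13, -7] — violated.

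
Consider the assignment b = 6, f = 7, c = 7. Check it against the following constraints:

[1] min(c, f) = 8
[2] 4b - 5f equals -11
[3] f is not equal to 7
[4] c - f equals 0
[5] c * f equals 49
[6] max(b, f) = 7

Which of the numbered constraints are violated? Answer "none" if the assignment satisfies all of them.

[1] min(7, 7) = 7, not 8  ✗
[2] 4b - 5f = 4(6) - 5(7) = -11  ✓
[3] f = 7, but 7 is required to differ  ✗
[4] c - f = 7 - 7 = 0  ✓
[5] c * f = 7 * 7 = 49  ✓
[6] max(6, 7) = 7  ✓

Constraints 1 and 3 do not hold.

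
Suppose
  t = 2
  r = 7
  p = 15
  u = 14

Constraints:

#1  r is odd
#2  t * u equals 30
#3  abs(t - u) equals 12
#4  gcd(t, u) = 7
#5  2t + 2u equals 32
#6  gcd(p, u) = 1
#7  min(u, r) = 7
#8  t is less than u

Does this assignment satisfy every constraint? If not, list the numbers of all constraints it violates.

Constraints 2 and 4 do not hold.

#1 r = 7 is odd  true
#2 t * u = 2 * 14 = 28, not 30  false
#3 abs(2 - 14) = 12  true
#4 gcd(2, 14) = 2, not 7  false
#5 2t + 2u = 2(2) + 2(14) = 32  true
#6 gcd(15, 14) = 1  true
#7 min(14, 7) = 7  true
#8 t = 2, u = 14; 2 < 14  true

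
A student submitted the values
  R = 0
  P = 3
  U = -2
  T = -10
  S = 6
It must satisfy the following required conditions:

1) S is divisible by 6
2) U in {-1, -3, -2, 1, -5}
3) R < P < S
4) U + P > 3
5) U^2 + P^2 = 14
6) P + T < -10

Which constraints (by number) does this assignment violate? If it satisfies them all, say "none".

1) 6 / 6 = 1, so 6 divides 6 — OK.
2) U = -2 is in {-1, -3, -2, 1, -5} — OK.
3) values 0 < 3 < 6 — OK.
4) U + P = -2 + 3 = 1; 1 ≤ 3, bound 3 not met — violated.
5) U^2 + P^2 = (-2)^2 + 3^2 = 4 + 9 = 13, not 14 — violated.
6) P + T = 3 + (-10) = -7; -7 ≥ -10, bound -10 not met — violated.

No — constraints 4, 5, 6 are not satisfied.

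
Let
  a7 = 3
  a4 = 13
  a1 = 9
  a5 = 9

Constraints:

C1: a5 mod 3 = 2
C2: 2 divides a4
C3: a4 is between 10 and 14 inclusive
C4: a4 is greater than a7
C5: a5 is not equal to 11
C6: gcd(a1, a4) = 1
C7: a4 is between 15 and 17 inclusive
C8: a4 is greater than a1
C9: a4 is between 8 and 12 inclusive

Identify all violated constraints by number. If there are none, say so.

Constraints 1, 2, 7, and 9 do not hold.

C1: 9 mod 3 = 0, not 2  no
C2: 13 = 2*6 + 1, so 2 does not divide 13  no
C3: a4 = 13 lies in [10, 14]  yes
C4: a4 = 13, a7 = 3; 13 > 3  yes
C5: a5 = 9, and 9 ≠ 11  yes
C6: gcd(9, 13) = 1  yes
C7: a4 = 13 is outside [15, 17]  no
C8: a4 = 13, a1 = 9; 13 > 9  yes
C9: a4 = 13 is outside [8, 12]  no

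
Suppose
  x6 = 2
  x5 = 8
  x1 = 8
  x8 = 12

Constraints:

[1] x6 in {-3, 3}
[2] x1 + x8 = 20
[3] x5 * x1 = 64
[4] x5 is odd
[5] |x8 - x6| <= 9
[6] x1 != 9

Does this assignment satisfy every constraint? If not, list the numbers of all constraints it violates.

Constraints 1, 4, and 5 are violated.

[1] x6 = 2 is not in {-3, 3} — violated.
[2] x1 + x8 = 8 + 12 = 20 — satisfied.
[3] x5 * x1 = 8 * 8 = 64 — satisfied.
[4] x5 = 8 is even — violated.
[5] |12 - 2| = 10; 10 > 9, exceeds bound 9 — violated.
[6] x1 = 8, and 8 ≠ 9 — satisfied.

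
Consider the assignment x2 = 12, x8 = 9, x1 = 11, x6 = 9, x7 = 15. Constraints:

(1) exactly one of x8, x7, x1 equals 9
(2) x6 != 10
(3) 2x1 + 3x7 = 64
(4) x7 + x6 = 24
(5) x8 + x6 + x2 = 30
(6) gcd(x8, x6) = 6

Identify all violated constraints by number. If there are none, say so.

Constraints 3 and 6 are violated.

(1) x8=9, x7=15, x1=11; 1 of them equals 9 — holds.
(2) x6 = 9, and 9 ≠ 10 — holds.
(3) 2x1 + 3x7 = 2(11) + 3(15) = 67, not 64 — fails.
(4) x7 + x6 = 15 + 9 = 24 — holds.
(5) x8 + x6 + x2 = 9 + 9 + 12 = 30 — holds.
(6) gcd(9, 9) = 9, not 6 — fails.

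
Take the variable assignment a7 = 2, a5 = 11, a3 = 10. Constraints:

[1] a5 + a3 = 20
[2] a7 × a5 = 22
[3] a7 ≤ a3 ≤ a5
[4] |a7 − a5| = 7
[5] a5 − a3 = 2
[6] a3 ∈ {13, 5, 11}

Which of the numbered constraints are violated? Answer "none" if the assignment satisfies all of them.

[1] a5 + a3 = 11 + 10 = 21, not 20 — violated.
[2] a7 × a5 = 2 × 11 = 22 — satisfied.
[3] values 2 ≤ 10 ≤ 11 — satisfied.
[4] |2 − 11| = 9, not 7 — violated.
[5] a5 − a3 = 11 − 10 = 1, not 2 — violated.
[6] a3 = 10 is not in {13, 5, 11} — violated.

The assignment fails constraints 1, 4, 5, and 6.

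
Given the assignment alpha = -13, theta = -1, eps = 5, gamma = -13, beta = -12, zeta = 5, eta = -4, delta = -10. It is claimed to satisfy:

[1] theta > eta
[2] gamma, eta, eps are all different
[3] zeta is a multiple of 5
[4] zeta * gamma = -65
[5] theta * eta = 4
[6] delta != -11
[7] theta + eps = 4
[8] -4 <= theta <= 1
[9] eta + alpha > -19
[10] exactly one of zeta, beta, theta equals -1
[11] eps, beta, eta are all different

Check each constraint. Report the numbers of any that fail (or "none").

No violations.

[1] theta = -1, eta = -4; -1 > -4 — holds.
[2] values -13, -4, 5 are pairwise distinct — holds.
[3] 5 / 5 = 1, so 5 divides 5 — holds.
[4] zeta * gamma = 5 * (-13) = -65 — holds.
[5] theta * eta = -1 * (-4) = 4 — holds.
[6] delta = -10, and -10 ≠ -11 — holds.
[7] theta + eps = -1 + 5 = 4 — holds.
[8] theta = -1 lies in [-4, 1] — holds.
[9] eta + alpha = -4 + (-13) = -17; -17 > -19 — holds.
[10] zeta=5, beta=-12, theta=-1; 1 of them equals -1 — holds.
[11] values 5, -12, -4 are pairwise distinct — holds.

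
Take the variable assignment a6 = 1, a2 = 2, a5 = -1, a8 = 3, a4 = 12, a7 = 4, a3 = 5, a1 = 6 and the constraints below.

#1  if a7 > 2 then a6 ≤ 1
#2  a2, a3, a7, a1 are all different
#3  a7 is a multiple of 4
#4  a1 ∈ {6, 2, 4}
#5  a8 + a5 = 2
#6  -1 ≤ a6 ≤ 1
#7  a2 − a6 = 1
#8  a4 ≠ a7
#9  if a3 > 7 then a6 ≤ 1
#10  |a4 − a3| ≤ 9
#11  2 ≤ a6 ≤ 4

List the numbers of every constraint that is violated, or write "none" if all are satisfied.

#1 a7 = 4 > 2, so we need a6 ≤ 1; a6 = 1 ≤ 1  yes
#2 values 2, 5, 4, 6 are pairwise distinct  yes
#3 4 / 4 = 1, so 4 divides 4  yes
#4 a1 = 6 is in {6, 2, 4}  yes
#5 a8 + a5 = 3 + (-1) = 2  yes
#6 a6 = 1 lies in [-1, 1]  yes
#7 a2 − a6 = 2 − 1 = 1  yes
#8 a4 = 12, a7 = 4; distinct  yes
#9 a3 = 5, not > 7; antecedent false, conditional vacuously true  yes
#10 |12 − 5| = 7; 7 ≤ 9  yes
#11 a6 = 1 is outside [2, 4]  no

The assignment fails constraint 11.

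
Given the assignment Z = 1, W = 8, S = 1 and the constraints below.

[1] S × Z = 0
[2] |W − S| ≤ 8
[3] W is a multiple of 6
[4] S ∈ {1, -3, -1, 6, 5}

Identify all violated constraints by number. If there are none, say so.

Constraints 1 and 3 do not hold.

[1] S × Z = 1 × 1 = 1, not 0 — violated.
[2] |8 − 1| = 7; 7 ≤ 8 — OK.
[3] 8 = 6×1 + 2, so 6 does not divide 8 — violated.
[4] S = 1 is in {1, -3, -1, 6, 5} — OK.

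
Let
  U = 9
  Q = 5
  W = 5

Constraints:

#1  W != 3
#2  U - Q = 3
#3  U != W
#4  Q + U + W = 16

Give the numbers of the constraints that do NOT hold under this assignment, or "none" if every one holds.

#1 W = 5, and 5 ≠ 3  holds
#2 U - Q = 9 - 5 = 4, not 3  fails
#3 U = 9, W = 5; distinct  holds
#4 Q + U + W = 5 + 9 + 5 = 19, not 16  fails

Constraints 2 and 4 are violated.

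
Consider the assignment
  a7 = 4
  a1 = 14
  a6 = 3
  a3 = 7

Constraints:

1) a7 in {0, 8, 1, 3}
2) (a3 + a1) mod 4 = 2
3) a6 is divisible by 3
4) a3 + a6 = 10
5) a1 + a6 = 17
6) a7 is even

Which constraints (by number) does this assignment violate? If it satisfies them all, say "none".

Constraints 1 and 2 are violated.

1) a7 = 4 is not in {0, 8, 1, 3}  FAIL
2) a3 + a1 = 21; 21 mod 4 = 1, not 2  FAIL
3) 3 / 3 = 1, so 3 divides 3  OK
4) a3 + a6 = 7 + 3 = 10  OK
5) a1 + a6 = 14 + 3 = 17  OK
6) a7 = 4 is even  OK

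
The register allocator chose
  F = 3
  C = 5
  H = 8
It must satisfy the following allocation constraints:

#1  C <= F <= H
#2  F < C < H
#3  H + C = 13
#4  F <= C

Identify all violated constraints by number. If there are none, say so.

#1 values 5, 3, 8; C = 5 is not <= F = 3 — violated.
#2 values 3 < 5 < 8 — OK.
#3 H + C = 8 + 5 = 13 — OK.
#4 F = 3, C = 5; 3 ≤ 5 — OK.

Constraint 1 is violated.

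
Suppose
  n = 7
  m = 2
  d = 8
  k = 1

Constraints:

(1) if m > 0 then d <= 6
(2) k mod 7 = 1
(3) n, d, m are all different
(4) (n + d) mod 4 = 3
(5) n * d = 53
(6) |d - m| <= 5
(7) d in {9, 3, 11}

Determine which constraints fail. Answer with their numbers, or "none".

The assignment fails constraints 1, 5, 6, and 7.

(1) m = 2 > 0, so we need d ≤ 6; but d = 8 > 6 — violated.
(2) 1 mod 7 = 1 — satisfied.
(3) values 7, 8, 2 are pairwise distinct — satisfied.
(4) n + d = 15; 15 mod 4 = 3 — satisfied.
(5) n * d = 7 * 8 = 56, not 53 — violated.
(6) |8 - 2| = 6; 6 > 5, exceeds bound 5 — violated.
(7) d = 8 is not in {9, 3, 11} — violated.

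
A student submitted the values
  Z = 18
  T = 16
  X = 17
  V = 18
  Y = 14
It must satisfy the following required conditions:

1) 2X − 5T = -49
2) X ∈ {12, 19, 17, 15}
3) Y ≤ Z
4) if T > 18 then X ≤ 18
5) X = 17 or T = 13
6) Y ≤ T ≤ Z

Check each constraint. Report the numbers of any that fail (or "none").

1) 2X − 5T = 2(17) − 5(16) = -46, not -49  fails
2) X = 17 is in {12, 19, 17, 15}  holds
3) Y = 14, Z = 18; 14 ≤ 18  holds
4) T = 16, not > 18; antecedent false, conditional vacuously true  holds
5) X = 17 = 17 (first disjunct)  holds
6) values 14 ≤ 16 ≤ 18  holds

Constraint 1 is violated.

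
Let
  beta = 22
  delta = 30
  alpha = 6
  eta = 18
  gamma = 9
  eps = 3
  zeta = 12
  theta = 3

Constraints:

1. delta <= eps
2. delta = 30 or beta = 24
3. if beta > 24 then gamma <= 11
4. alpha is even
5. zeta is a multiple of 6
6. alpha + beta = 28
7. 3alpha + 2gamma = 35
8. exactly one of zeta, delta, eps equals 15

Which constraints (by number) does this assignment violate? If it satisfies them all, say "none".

1. delta = 30, eps = 3; 30 > 3 (want ≤) — violated.
2. delta = 30 = 30 (first disjunct) — OK.
3. beta = 22, not > 24; antecedent false, conditional vacuously true — OK.
4. alpha = 6 is even — OK.
5. 12 / 6 = 2, so 6 divides 12 — OK.
6. alpha + beta = 6 + 22 = 28 — OK.
7. 3alpha + 2gamma = 3(6) + 2(9) = 36, not 35 — violated.
8. zeta=12, delta=30, eps=3; 0 of them equal 15, not exactly one — violated.

Constraints 1, 7, and 8 are violated.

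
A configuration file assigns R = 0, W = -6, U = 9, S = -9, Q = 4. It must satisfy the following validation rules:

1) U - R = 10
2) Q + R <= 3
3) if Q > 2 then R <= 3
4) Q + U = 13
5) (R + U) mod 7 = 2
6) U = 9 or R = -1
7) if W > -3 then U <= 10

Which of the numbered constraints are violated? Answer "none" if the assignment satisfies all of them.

Violated: 1 and 2.

1) U - R = 9 - 0 = 9, not 10 — does not hold.
2) Q + R = 4 + 0 = 4; 4 > 3, bound 3 not met — does not hold.
3) Q = 4 > 2, so we need R ≤ 3; R = 0 ≤ 3 — holds.
4) Q + U = 4 + 9 = 13 — holds.
5) R + U = 9; 9 mod 7 = 2 — holds.
6) U = 9 = 9 (first disjunct) — holds.
7) W = -6, not > -3; antecedent false, conditional vacuously true — holds.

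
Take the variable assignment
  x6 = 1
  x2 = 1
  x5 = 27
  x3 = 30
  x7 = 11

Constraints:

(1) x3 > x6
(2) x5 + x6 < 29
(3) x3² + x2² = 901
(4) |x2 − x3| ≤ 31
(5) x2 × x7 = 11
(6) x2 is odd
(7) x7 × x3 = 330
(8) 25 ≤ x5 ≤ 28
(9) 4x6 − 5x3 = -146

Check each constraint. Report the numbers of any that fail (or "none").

None — every constraint holds.

(1) x3 = 30, x6 = 1; 30 > 1  ✔
(2) x5 + x6 = 27 + 1 = 28; 28 < 29  ✔
(3) x3² + x2² = 30² + 1² = 900 + 1 = 901  ✔
(4) |1 − 30| = 29; 29 ≤ 31  ✔
(5) x2 × x7 = 1 × 11 = 11  ✔
(6) x2 = 1 is odd  ✔
(7) x7 × x3 = 11 × 30 = 330  ✔
(8) x5 = 27 lies in [25, 28]  ✔
(9) 4x6 − 5x3 = 4(1) − 5(30) = -146  ✔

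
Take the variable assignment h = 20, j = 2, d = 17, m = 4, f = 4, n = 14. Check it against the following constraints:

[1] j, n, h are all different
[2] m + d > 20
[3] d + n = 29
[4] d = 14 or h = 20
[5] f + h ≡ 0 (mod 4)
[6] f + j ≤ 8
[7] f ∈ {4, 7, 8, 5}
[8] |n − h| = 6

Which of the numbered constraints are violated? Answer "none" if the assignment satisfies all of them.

[1] values 2, 14, 20 are pairwise distinct  ✔
[2] m + d = 4 + 17 = 21; 21 > 20  ✔
[3] d + n = 17 + 14 = 31, not 29  ✘
[4] d = 17 ≠ 14, but h = 20 = 20 (second disjunct)  ✔
[5] f + h = 24; 24 mod 4 = 0  ✔
[6] f + j = 4 + 2 = 6; 6 ≤ 8  ✔
[7] f = 4 is in {4, 7, 8, 5}  ✔
[8] |14 − 20| = 6  ✔

No — constraint 3 is not satisfied.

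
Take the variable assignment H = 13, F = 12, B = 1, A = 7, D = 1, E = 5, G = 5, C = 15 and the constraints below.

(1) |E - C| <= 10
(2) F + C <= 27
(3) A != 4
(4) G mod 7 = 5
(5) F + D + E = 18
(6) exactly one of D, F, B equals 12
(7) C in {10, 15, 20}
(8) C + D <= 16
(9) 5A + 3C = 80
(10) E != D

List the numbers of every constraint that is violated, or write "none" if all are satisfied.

The assignment satisfies every constraint.

(1) |5 - 15| = 10; 10 ≤ 10  true
(2) F + C = 12 + 15 = 27; 27 ≤ 27  true
(3) A = 7, and 7 ≠ 4  true
(4) 5 mod 7 = 5  true
(5) F + D + E = 12 + 1 + 5 = 18  true
(6) D=1, F=12, B=1; 1 of them equals 12  true
(7) C = 15 is in {10, 15, 20}  true
(8) C + D = 15 + 1 = 16; 16 ≤ 16  true
(9) 5A + 3C = 5(7) + 3(15) = 80  true
(10) E = 5, D = 1; distinct  true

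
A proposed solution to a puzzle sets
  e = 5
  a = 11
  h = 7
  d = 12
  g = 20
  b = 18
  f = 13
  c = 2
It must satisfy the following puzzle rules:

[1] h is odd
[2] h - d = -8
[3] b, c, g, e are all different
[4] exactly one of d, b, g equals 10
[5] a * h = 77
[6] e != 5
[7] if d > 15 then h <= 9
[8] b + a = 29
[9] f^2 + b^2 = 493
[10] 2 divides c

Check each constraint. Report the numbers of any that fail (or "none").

Constraints 2, 4, and 6 do not hold.

[1] h = 7 is odd  true
[2] h - d = 7 - 12 = -5, not -8  false
[3] values 18, 2, 20, 5 are pairwise distinct  true
[4] d=12, b=18, g=20; 0 of them equal 10, not exactly one  false
[5] a * h = 11 * 7 = 77  true
[6] e = 5, but 5 is required to differ  false
[7] d = 12, not > 15; antecedent false, conditional vacuously true  true
[8] b + a = 18 + 11 = 29  true
[9] f^2 + b^2 = 13^2 + 18^2 = 169 + 324 = 493  true
[10] 2 / 2 = 1, so 2 divides 2  true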